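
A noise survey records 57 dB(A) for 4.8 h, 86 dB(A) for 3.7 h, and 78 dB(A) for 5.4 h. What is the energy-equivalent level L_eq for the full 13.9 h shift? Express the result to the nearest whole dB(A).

Weight each interval's intensity by its duration and average over T = 13.9 h:
Σ tᵢ·10^(Lᵢ/10) = 4.8·10^(57/10) + 3.7·10^(86/10) + 5.4·10^(78/10) = 1.816e+09.
L_eq = 10·log₁₀(1.816e+09/13.9) = 81.16 dB(A).

81 dB(A)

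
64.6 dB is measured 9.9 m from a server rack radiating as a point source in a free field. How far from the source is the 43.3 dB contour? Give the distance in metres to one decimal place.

The 21.3 dB drop corresponds to a distance ratio of 10^(21.3/20) for a point source.
r₂ = 9.9·10^((64.6−43.3)/20) = 9.9·10^(21.3/20) = 114.98 m.

115.0 m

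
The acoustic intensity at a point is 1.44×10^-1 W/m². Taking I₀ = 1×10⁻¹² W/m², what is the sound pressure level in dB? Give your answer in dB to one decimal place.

111.6 dB

L = 10·log₁₀(I/I₀) = 10·log₁₀(1.44×10^-1/10⁻¹²) = 10·log₁₀(1.44×10^11).
L = 10·(0.1584 + 11) = 111.58 dB.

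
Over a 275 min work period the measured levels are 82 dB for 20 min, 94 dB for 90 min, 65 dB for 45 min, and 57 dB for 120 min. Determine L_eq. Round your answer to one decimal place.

L_eq = 10·log₁₀[(1/T)·Σ tᵢ·10^(Lᵢ/10)] with T = 275 min.
Σ tᵢ·10^(Lᵢ/10) = 20·10^(82/10) + 90·10^(94/10) + 45·10^(65/10) + 120·10^(57/10) = 2.294e+11.
L_eq = 10·log₁₀(2.294e+11/275) = 89.21 dB.

89.2 dB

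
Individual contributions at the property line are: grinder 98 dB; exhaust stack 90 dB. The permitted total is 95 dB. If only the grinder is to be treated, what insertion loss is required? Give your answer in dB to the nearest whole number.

5 dB

Everything except the grinder sums to 10^(90/10) = 1.000e+09 in linear terms, 90.00 dB.
The limit corresponds to 10^(95/10) = 3.162e+09; subtracting the fixed part leaves 2.162e+09 for the grinder, i.e. 93.35 dB.
Required insertion loss = 98 − 93.35 = 4.65 dB.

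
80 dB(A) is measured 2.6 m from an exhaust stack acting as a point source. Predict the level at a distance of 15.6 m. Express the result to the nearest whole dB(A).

64 dB(A)

Point-source attenuation: ΔL = 20·log₁₀(r₂/r₁) = 20·log₁₀(15.6/2.6) = 15.563 dB.
L₂ = 80 − 20·log₁₀(15.6/2.6) = 80 − 15.563 = 64.44 dB(A).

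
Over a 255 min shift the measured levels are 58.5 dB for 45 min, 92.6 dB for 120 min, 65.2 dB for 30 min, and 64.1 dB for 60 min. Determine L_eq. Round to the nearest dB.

89 dB

The energy average is taken in the linear domain: L_eq = 10·log₁₀[(Σ tᵢ·10^(Lᵢ/10))/T], T = 255 min.
Σ tᵢ·10^(Lᵢ/10) = 45·10^(58.5/10) + 120·10^(92.6/10) + 30·10^(65.2/10) + 60·10^(64.1/10) = 2.186e+11.
L_eq = 10·log₁₀(2.186e+11/255) = 89.33 dB.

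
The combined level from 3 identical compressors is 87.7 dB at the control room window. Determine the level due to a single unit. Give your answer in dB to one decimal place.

82.9 dB

For N identical incoherent sources L_total = L₁ + 10·log₁₀ N, so L₁ = 87.7 − 10·log₁₀(3) = 87.7 − 4.771.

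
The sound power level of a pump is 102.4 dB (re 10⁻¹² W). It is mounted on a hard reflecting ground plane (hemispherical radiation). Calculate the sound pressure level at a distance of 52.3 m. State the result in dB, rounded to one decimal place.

L_p = L_w − 10·log₁₀(2π·r²) with r = 52.3 m.
2π·r² = 1.719e+04 m², 10·log₁₀ of that is 42.352 dB.
L_p = 102.4 − 42.352 = 60.05 dB.

60.0 dB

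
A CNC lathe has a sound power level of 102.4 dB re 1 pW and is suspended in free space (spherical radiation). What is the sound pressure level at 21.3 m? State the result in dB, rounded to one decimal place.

64.8 dB

L_p = L_w − 10·log₁₀(4π·r²) with r = 21.3 m.
4π·r² = 5701 m², 10·log₁₀ of that is 37.560 dB.
L_p = 102.4 − 37.560 = 64.84 dB.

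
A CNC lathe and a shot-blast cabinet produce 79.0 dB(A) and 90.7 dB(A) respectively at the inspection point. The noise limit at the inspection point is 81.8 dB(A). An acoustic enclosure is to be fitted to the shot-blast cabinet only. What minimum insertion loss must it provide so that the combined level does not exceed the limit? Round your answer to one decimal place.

Fixed contribution from the other source: Σ 10^(L/10) = 10^(79.0/10) = 7.943e+07 (79.00 dB(A)).
The limit corresponds to 10^(81.8/10) = 1.514e+08; subtracting the fixed part leaves 7.192e+07 for the shot-blast cabinet, i.e. 78.57 dB(A).
So the shot-blast cabinet must be reduced from 90.7 to 78.57 dB(A): IL = 12.13 dB.

12.1 dB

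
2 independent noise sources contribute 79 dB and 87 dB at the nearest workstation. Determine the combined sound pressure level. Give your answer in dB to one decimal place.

For uncorrelated sources the intensities add, so convert each level to linear form, sum, and take 10·log₁₀ of the total.
Σ 10^(L/10) = 10^(79/10) + 10^(87/10) = 5.806e+08.
L_total = 10·log₁₀(5.806e+08) = 87.64 dB.

87.6 dB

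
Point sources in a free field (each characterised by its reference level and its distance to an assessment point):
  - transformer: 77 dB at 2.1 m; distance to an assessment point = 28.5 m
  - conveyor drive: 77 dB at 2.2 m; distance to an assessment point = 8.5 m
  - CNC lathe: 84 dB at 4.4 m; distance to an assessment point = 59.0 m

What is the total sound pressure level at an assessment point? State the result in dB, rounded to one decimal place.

67.0 dB

Apply inverse-square spreading to bring every level to the receiver, then sum 10^(L/10).
transformer: 77 − 20·log₁₀(28.5/2.1) = 77 − 22.65 = 54.35 dB.
conveyor drive: 77 − 20·log₁₀(8.5/2.2) = 77 − 11.74 = 65.26 dB.
CNC lathe: 84 − 20·log₁₀(59.0/4.4) = 84 − 22.55 = 61.45 dB.
Σ 10^(L/10) = 5.027e+06 → L_total = 10·log₁₀(5.027e+06) = 67.01 dB.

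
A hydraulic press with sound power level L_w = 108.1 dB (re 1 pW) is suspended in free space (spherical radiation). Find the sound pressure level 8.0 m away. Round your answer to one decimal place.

79.0 dB

L_p = L_w − 10·log₁₀(4π·r²) with r = 8.0 m.
4π·r² = 804.2 m², 10·log₁₀ of that is 29.054 dB.
L_p = 108.1 − 29.054 = 79.05 dB.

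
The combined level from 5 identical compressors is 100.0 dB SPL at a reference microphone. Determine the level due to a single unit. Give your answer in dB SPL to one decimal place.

For N identical incoherent sources L_total = L₁ + 10·log₁₀ N, so L₁ = 100.0 − 10·log₁₀(5) = 100.0 − 6.990.

93.0 dB SPL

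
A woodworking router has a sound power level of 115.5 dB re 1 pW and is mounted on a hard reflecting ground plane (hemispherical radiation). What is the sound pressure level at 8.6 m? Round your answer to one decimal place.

88.8 dB

Free-field hemispherical radiation: L_p = L_w − 10·log₁₀(2π·r²), r = 8.6 m.
2π·r² = 464.7 m², 10·log₁₀ of that is 26.672 dB.
L_p = 115.5 − 26.672 = 88.83 dB.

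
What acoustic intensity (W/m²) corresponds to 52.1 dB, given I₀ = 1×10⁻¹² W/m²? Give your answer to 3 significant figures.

I/I₀ = 10^(52.1/10) = 1.622e+05, so I = 1.622e+05 × 10⁻¹² W/m².

1.62e-07 W/m²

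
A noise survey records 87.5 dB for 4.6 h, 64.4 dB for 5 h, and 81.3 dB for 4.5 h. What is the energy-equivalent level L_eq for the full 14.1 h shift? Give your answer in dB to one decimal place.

83.6 dB

The energy average is taken in the linear domain: L_eq = 10·log₁₀[(Σ tᵢ·10^(Lᵢ/10))/T], T = 14.1 h.
Σ tᵢ·10^(Lᵢ/10) = 4.6·10^(87.5/10) + 5·10^(64.4/10) + 4.5·10^(81.3/10) = 3.208e+09.
L_eq = 10·log₁₀(3.208e+09/14.1) = 83.57 dB.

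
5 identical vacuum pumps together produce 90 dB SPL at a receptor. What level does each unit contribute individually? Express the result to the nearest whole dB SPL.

83 dB SPL

Dividing the total intensity by 5 lowers the level by 10·log₁₀ 5 = 6.990 dB: L₁ = 90 − 6.990.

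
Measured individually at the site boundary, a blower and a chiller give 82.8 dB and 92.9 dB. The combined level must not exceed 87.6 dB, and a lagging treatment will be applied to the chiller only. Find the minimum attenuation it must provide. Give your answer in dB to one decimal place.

7.0 dB

The untreated sources together contribute 10^(82.8/10) = 1.905e+08, i.e. 82.80 dB.
To meet 87.6 dB overall, the treated chiller may contribute at most 10^(87.6/10) − 1.905e+08 = 3.849e+08, i.e. 85.85 dB.
Required insertion loss = 92.9 − 85.85 = 7.05 dB.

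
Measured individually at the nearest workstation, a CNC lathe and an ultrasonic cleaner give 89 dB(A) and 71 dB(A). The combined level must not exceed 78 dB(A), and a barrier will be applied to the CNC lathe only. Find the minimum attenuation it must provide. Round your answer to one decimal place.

12.0 dB

Fixed contribution from the other source: Σ 10^(L/10) = 10^(71/10) = 1.259e+07 (71.00 dB(A)).
The limit corresponds to 10^(78/10) = 6.310e+07; subtracting the fixed part leaves 5.051e+07 for the CNC lathe, i.e. 77.03 dB(A).
So the CNC lathe must be reduced from 89 to 77.03 dB(A): IL = 11.97 dB.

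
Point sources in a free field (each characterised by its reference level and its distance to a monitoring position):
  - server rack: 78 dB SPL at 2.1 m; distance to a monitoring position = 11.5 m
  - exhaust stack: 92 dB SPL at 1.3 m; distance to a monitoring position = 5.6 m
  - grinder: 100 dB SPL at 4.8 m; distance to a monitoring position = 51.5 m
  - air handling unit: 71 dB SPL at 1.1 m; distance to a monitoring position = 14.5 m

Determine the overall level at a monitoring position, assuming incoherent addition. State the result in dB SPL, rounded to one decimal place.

First find each source's level at the receiver (point-source: −20·log₁₀(r/r_ref)), then combine on an intensity basis.
server rack: 78 − 20·log₁₀(11.5/2.1) = 78 − 14.77 = 63.23 dB SPL.
exhaust stack: 92 − 20·log₁₀(5.6/1.3) = 92 − 12.68 = 79.32 dB SPL.
grinder: 100 − 20·log₁₀(51.5/4.8) = 100 − 20.61 = 79.39 dB SPL.
air handling unit: 71 − 20·log₁₀(14.5/1.1) = 71 − 22.40 = 48.60 dB SPL.
Σ 10^(L/10) = 1.745e+08 → L_total = 10·log₁₀(1.745e+08) = 82.42 dB SPL.

82.4 dB SPL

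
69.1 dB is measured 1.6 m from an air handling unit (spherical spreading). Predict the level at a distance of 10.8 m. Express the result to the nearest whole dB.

Spherical spreading from a point source gives a 20·log₁₀(r₂/r₁) drop.
L₂ = 69.1 − 20·log₁₀(10.8/1.6) = 69.1 − 16.586 = 52.51 dB.

53 dB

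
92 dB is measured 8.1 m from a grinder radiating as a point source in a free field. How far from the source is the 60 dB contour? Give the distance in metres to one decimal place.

322.5 m

Point-source spreading drops the level by 20·log₁₀(r₂/r₁); inverting, r₂/r₁ = 10^(ΔL/20).
r₂ = 8.1·10^((92−60)/20) = 8.1·10^(32.0/20) = 322.47 m.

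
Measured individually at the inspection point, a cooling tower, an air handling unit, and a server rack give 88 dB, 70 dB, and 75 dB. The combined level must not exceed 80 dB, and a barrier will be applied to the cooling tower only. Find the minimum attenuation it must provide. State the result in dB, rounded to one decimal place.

10.3 dB

Everything except the cooling tower sums to 10^(70/10) + 10^(75/10) = 4.162e+07 in linear terms, 76.19 dB.
To meet 80 dB overall, the treated cooling tower may contribute at most 10^(80/10) − 4.162e+07 = 5.838e+07, i.e. 77.66 dB.
Required insertion loss = 88 − 77.66 = 10.34 dB.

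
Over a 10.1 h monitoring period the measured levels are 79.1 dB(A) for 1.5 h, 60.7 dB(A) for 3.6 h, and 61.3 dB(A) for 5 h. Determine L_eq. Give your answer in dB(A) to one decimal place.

The energy average is taken in the linear domain: L_eq = 10·log₁₀[(Σ tᵢ·10^(Lᵢ/10))/T], T = 10.1 h.
Σ tᵢ·10^(Lᵢ/10) = 1.5·10^(79.1/10) + 3.6·10^(60.7/10) + 5·10^(61.3/10) = 1.329e+08.
L_eq = 10·log₁₀(1.329e+08/10.1) = 71.19 dB(A).

71.2 dB(A)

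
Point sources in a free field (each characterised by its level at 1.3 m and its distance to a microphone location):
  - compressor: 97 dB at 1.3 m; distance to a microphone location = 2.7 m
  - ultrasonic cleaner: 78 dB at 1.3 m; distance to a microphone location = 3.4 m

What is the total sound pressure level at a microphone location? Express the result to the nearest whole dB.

Propagate each source to the receiver with L = L_ref − 20·log₁₀(r/r_ref), then add intensities.
compressor: 97 − 20·log₁₀(2.7/1.3) = 97 − 6.35 = 90.65 dB.
ultrasonic cleaner: 78 − 20·log₁₀(3.4/1.3) = 78 − 8.35 = 69.65 dB.
Σ 10^(L/10) = 1.171e+09 → L_total = 10·log₁₀(1.171e+09) = 90.69 dB.

91 dB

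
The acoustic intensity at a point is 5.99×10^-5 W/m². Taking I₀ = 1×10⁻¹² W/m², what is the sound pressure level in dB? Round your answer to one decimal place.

77.8 dB

L = 10·log₁₀(I/I₀) = 10·log₁₀(5.99×10^-5/10⁻¹²) = 10·log₁₀(5.99×10^7).
L = 10·(0.7774 + 7) = 77.77 dB.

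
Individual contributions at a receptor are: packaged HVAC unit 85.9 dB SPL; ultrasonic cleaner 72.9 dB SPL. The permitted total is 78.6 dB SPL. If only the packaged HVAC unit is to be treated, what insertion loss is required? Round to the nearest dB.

9 dB

Fixed contribution from the other source: Σ 10^(L/10) = 10^(72.9/10) = 1.950e+07 (72.90 dB SPL).
To meet 78.6 dB SPL overall, the treated packaged HVAC unit may contribute at most 10^(78.6/10) − 1.950e+07 = 5.295e+07, i.e. 77.24 dB SPL.
Required insertion loss = 85.9 − 77.24 = 8.66 dB.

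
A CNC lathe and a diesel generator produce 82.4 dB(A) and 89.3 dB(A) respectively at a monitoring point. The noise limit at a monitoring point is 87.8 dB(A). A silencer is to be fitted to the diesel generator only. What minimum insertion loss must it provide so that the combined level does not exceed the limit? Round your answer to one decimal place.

The untreated sources together contribute 10^(82.4/10) = 1.738e+08, i.e. 82.40 dB(A).
To meet 87.8 dB(A) overall, the treated diesel generator may contribute at most 10^(87.8/10) − 1.738e+08 = 4.288e+08, i.e. 86.32 dB(A).
So the diesel generator must be reduced from 89.3 to 86.32 dB(A): IL = 2.98 dB.

3.0 dB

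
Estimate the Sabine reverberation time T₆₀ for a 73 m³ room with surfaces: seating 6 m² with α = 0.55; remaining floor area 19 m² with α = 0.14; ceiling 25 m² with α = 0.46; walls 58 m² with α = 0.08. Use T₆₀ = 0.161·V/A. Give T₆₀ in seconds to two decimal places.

0.53 s

Summing Sᵢαᵢ: 6·0.55 + 19·0.14 + 25·0.46 + 58·0.08 = 22.10 m².
T₆₀ = 0.161 × 73 / 22.10 = 0.532 s.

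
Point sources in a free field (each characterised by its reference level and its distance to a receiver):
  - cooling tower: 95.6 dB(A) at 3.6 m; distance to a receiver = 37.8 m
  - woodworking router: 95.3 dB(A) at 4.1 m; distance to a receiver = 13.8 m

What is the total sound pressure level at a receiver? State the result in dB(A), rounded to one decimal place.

Apply inverse-square spreading to bring every level to the receiver, then sum 10^(L/10).
cooling tower: 95.6 − 20·log₁₀(37.8/3.6) = 95.6 − 20.42 = 75.18 dB(A).
woodworking router: 95.3 − 20·log₁₀(13.8/4.1) = 95.3 − 10.54 = 84.76 dB(A).
Σ 10^(L/10) = 3.320e+08 → L_total = 10·log₁₀(3.320e+08) = 85.21 dB(A).

85.2 dB(A)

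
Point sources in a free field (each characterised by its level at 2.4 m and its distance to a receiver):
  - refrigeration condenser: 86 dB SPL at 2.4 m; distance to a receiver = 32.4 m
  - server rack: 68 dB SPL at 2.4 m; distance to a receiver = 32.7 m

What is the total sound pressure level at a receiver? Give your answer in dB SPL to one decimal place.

First find each source's level at the receiver (point-source: −20·log₁₀(r/r_ref)), then combine on an intensity basis.
refrigeration condenser: 86 − 20·log₁₀(32.4/2.4) = 86 − 22.61 = 63.39 dB SPL.
server rack: 68 − 20·log₁₀(32.7/2.4) = 68 − 22.69 = 45.31 dB SPL.
Σ 10^(L/10) = 2.218e+06 → L_total = 10·log₁₀(2.218e+06) = 63.46 dB SPL.

63.5 dB SPL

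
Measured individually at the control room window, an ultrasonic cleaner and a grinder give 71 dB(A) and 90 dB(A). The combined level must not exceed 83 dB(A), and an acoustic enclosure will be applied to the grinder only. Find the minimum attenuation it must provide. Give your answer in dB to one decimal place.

Fixed contribution from the other source: Σ 10^(L/10) = 10^(71/10) = 1.259e+07 (71.00 dB(A)).
The limit corresponds to 10^(83/10) = 1.995e+08; subtracting the fixed part leaves 1.869e+08 for the grinder, i.e. 82.72 dB(A).
Required insertion loss = 90 − 82.72 = 7.28 dB.

7.3 dB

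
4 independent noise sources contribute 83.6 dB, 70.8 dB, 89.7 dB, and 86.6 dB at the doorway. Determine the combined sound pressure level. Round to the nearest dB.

For uncorrelated sources the intensities add, so convert each level to linear form, sum, and take 10·log₁₀ of the total.
Σ 10^(L/10) = 10^(83.6/10) + 10^(70.8/10) + 10^(89.7/10) + 10^(86.6/10) = 1.631e+09.
L_total = 10·log₁₀(1.631e+09) = 92.13 dB.

92 dB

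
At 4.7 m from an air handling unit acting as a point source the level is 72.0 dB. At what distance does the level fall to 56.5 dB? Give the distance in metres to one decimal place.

Point-source spreading drops the level by 20·log₁₀(r₂/r₁); inverting, r₂/r₁ = 10^(ΔL/20).
r₂ = 4.7·10^((72.0−56.5)/20) = 4.7·10^(15.5/20) = 28.00 m.

28.0 m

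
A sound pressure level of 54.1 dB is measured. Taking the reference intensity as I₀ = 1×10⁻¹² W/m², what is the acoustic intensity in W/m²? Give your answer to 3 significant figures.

2.57e-07 W/m²

I = I₀·10^(L/10) = 10⁻¹² × 10^(54.1/10) = 10^(-6.590).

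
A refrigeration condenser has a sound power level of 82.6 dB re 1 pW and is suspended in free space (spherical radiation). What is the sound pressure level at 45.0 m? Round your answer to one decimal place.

The power spreads over a sphere of area 4π·r², so L_p = L_w − 10·log₁₀(4π·r²).
4π·r² = 2.545e+04 m², 10·log₁₀ of that is 44.056 dB.
L_p = 82.6 − 44.056 = 38.54 dB.

38.5 dB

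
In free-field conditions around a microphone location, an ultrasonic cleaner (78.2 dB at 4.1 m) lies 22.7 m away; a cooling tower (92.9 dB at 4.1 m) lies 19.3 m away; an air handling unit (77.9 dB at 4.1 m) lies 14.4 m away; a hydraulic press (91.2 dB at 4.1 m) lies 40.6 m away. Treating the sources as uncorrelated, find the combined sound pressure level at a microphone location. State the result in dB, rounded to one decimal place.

First find each source's level at the receiver (point-source: −20·log₁₀(r/r_ref)), then combine on an intensity basis.
ultrasonic cleaner: 78.2 − 20·log₁₀(22.7/4.1) = 78.2 − 14.86 = 63.34 dB.
cooling tower: 92.9 − 20·log₁₀(19.3/4.1) = 92.9 − 13.46 = 79.44 dB.
air handling unit: 77.9 − 20·log₁₀(14.4/4.1) = 77.9 − 10.91 = 66.99 dB.
hydraulic press: 91.2 − 20·log₁₀(40.6/4.1) = 91.2 − 19.91 = 71.29 dB.
Σ 10^(L/10) = 1.086e+08 → L_total = 10·log₁₀(1.086e+08) = 80.36 dB.

80.4 dB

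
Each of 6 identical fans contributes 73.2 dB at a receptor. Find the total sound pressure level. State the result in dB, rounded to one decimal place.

81.0 dB

With 6 equal, uncorrelated contributions the intensity is 6× that of one unit, giving a rise of 10·log₁₀ 6.
L_total = 73.2 + 10·log₁₀(6) = 73.2 + 7.782 = 80.98 dB.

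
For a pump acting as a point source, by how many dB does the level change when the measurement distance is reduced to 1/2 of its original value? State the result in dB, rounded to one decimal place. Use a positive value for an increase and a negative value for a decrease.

Point-source spreading: ΔL = −20·log₁₀(r₂/r₁).
ΔL = −20·log₁₀(0.5) = +6.02 dB.

+6.0 dB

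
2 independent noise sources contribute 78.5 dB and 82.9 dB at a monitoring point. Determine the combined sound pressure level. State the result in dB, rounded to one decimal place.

For uncorrelated sources the intensities add, so convert each level to linear form, sum, and take 10·log₁₀ of the total.
Σ 10^(L/10) = 10^(78.5/10) + 10^(82.9/10) = 2.658e+08.
L_total = 10·log₁₀(2.658e+08) = 84.25 dB.

84.2 dB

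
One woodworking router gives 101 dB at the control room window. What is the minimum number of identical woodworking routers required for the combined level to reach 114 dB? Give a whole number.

N identical sources give L₁ + 10·log₁₀ N, so require 10·log₁₀ N ≥ 114 − 101 = 13.0 dB.
N ≥ 10^(13.0/10) = 19.953, so N = 20.

20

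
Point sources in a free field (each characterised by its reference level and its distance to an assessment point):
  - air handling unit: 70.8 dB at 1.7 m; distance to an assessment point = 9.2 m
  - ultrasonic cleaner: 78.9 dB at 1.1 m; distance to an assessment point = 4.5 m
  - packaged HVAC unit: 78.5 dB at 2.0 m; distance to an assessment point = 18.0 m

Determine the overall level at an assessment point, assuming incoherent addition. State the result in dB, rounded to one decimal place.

67.7 dB

Apply inverse-square spreading to bring every level to the receiver, then sum 10^(L/10).
air handling unit: 70.8 − 20·log₁₀(9.2/1.7) = 70.8 − 14.67 = 56.13 dB.
ultrasonic cleaner: 78.9 − 20·log₁₀(4.5/1.1) = 78.9 − 12.24 = 66.66 dB.
packaged HVAC unit: 78.5 − 20·log₁₀(18.0/2.0) = 78.5 − 19.08 = 59.42 dB.
Σ 10^(L/10) = 5.923e+06 → L_total = 10·log₁₀(5.923e+06) = 67.73 dB.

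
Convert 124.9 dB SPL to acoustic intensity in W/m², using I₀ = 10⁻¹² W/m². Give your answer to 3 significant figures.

3.09 W/m²

L = 10·log₁₀(I/I₀) ⇒ I = I₀·10^(L/10) = 10⁻¹² × 10^12.49.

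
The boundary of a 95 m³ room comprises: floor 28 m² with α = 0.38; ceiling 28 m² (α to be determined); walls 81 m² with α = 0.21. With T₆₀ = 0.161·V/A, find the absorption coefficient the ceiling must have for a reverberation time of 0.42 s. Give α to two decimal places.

From T₆₀ = 0.161·V/A, the target T₆₀ = 0.42 s needs A = 0.161·95/0.42 = 36.42 m².
Absorption from the other surfaces = 28·0.38 + 81·0.21 = 27.65 m², so the ceiling must supply 8.77 m² over 28 m².
α = 8.77/28 = 0.313.

0.31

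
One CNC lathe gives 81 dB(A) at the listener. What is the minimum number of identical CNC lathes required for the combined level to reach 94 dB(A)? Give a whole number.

Need L₁ + 10·log₁₀ N ≥ 94, i.e. log₁₀ N ≥ 1.30.
N ≥ 10^(13.0/10) = 19.953, so N = 20.

20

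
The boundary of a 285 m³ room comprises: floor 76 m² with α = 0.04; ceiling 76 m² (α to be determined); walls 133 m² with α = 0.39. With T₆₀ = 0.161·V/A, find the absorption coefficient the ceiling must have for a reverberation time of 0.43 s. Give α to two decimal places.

From T₆₀ = 0.161·V/A, the target T₆₀ = 0.43 s needs A = 0.161·285/0.43 = 106.71 m².
Absorption from the other surfaces = 76·0.04 + 133·0.39 = 54.91 m², so the ceiling must supply 51.80 m² over 76 m².
α = 51.80/76 = 0.682.

0.68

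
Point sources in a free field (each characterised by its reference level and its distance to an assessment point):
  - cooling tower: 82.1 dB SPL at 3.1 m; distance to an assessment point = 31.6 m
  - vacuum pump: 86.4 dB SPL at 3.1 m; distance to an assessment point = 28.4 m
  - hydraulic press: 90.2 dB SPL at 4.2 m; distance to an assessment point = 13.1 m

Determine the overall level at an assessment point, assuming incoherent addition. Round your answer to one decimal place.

Propagate each source to the receiver with L = L_ref − 20·log₁₀(r/r_ref), then add intensities.
cooling tower: 82.1 − 20·log₁₀(31.6/3.1) = 82.1 − 20.17 = 61.93 dB SPL.
vacuum pump: 86.4 − 20·log₁₀(28.4/3.1) = 86.4 − 19.24 = 67.16 dB SPL.
hydraulic press: 90.2 − 20·log₁₀(13.1/4.2) = 90.2 − 9.88 = 80.32 dB SPL.
Σ 10^(L/10) = 1.144e+08 → L_total = 10·log₁₀(1.144e+08) = 80.58 dB SPL.

80.6 dB SPL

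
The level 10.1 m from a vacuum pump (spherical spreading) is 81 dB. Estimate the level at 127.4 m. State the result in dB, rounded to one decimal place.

For a point source, L₂ = L₁ − 20·log₁₀(r₂/r₁).
L₂ = 81 − 20·log₁₀(127.4/10.1) = 81 − 22.017 = 58.98 dB.

59.0 dB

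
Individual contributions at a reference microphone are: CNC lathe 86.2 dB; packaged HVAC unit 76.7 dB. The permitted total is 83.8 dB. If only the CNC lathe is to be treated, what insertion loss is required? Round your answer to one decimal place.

Everything except the CNC lathe sums to 10^(76.7/10) = 4.677e+07 in linear terms, 76.70 dB.
The limit corresponds to 10^(83.8/10) = 2.399e+08; subtracting the fixed part leaves 1.931e+08 for the CNC lathe, i.e. 82.86 dB.
So the CNC lathe must be reduced from 86.2 to 82.86 dB: IL = 3.34 dB.

3.3 dB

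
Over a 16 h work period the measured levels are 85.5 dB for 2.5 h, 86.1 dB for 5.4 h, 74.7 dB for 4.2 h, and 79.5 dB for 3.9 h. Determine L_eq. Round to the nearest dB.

L_eq = 10·log₁₀[(1/T)·Σ tᵢ·10^(Lᵢ/10)] with T = 16 h.
Σ tᵢ·10^(Lᵢ/10) = 2.5·10^(85.5/10) + 5.4·10^(86.1/10) + 4.2·10^(74.7/10) + 3.9·10^(79.5/10) = 3.558e+09.
L_eq = 10·log₁₀(3.558e+09/16) = 83.47 dB.

83 dB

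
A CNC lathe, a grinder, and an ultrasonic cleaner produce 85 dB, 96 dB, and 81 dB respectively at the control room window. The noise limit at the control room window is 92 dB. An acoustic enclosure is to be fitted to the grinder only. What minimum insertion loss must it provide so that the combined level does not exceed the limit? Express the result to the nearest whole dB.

Everything except the grinder sums to 10^(85/10) + 10^(81/10) = 4.421e+08 in linear terms, 86.46 dB.
To meet 92 dB overall, the treated grinder may contribute at most 10^(92/10) − 4.421e+08 = 1.143e+09, i.e. 90.58 dB.
Required insertion loss = 96 − 90.58 = 5.42 dB.

5 dB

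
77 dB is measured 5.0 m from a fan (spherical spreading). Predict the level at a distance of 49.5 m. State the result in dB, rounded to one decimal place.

For a point source, L₂ = L₁ − 20·log₁₀(r₂/r₁).
L₂ = 77 − 20·log₁₀(49.5/5.0) = 77 − 19.913 = 57.09 dB.

57.1 dB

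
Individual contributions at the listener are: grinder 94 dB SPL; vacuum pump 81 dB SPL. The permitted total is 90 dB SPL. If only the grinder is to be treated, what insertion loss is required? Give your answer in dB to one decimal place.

Fixed contribution from the other source: Σ 10^(L/10) = 10^(81/10) = 1.259e+08 (81.00 dB SPL).
The limit corresponds to 10^(90/10) = 1.000e+09; subtracting the fixed part leaves 8.741e+08 for the grinder, i.e. 89.42 dB SPL.
Required insertion loss = 94 − 89.42 = 4.58 dB.

4.6 dB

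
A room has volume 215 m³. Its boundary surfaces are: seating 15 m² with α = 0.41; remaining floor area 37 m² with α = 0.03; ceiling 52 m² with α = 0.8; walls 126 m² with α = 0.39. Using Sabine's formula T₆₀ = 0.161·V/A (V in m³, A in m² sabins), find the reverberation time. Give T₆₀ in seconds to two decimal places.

Total absorption A = 15·0.41 + 37·0.03 + 52·0.8 + 126·0.39 = 98.00 m² sabins.
T₆₀ = 0.161·V/A = 0.161·215/98.00 = 0.353 s.

0.35 s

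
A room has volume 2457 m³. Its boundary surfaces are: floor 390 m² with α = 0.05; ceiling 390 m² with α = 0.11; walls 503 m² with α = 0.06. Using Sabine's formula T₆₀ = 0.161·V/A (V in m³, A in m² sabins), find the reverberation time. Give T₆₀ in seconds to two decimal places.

4.27 s

A = Σ Sᵢαᵢ = 390·0.05 + 390·0.11 + 503·0.06 = 92.58 m².
T₆₀ = 0.161·V/A = 0.161·2457/92.58 = 4.273 s.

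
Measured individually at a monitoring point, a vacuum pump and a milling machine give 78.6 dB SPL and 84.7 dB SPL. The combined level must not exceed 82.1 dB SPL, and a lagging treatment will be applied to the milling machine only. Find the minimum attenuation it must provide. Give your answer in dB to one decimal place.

Everything except the milling machine sums to 10^(78.6/10) = 7.244e+07 in linear terms, 78.60 dB SPL.
The limit corresponds to 10^(82.1/10) = 1.622e+08; subtracting the fixed part leaves 8.974e+07 for the milling machine, i.e. 79.53 dB SPL.
So the milling machine must be reduced from 84.7 to 79.53 dB SPL: IL = 5.17 dB.

5.2 dB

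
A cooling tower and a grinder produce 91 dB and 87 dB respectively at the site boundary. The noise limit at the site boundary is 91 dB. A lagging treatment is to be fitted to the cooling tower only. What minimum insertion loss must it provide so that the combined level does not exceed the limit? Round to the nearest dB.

Everything except the cooling tower sums to 10^(87/10) = 5.012e+08 in linear terms, 87.00 dB.
To meet 91 dB overall, the treated cooling tower may contribute at most 10^(91/10) − 5.012e+08 = 7.577e+08, i.e. 88.80 dB.
So the cooling tower must be reduced from 91 to 88.80 dB: IL = 2.20 dB.

2 dB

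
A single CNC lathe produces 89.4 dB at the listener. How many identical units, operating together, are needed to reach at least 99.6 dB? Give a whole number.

11

N identical sources give L₁ + 10·log₁₀ N, so require 10·log₁₀ N ≥ 99.6 − 89.4 = 10.2 dB.
N ≥ 10^(10.2/10) = 10.471, so N = 11.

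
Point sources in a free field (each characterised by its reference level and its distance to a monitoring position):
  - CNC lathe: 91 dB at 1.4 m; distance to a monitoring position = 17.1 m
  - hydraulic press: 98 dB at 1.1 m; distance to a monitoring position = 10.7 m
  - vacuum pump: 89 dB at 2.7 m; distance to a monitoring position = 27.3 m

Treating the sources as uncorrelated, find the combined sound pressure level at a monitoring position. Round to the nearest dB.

79 dB

First find each source's level at the receiver (point-source: −20·log₁₀(r/r_ref)), then combine on an intensity basis.
CNC lathe: 91 − 20·log₁₀(17.1/1.4) = 91 − 21.74 = 69.26 dB.
hydraulic press: 98 − 20·log₁₀(10.7/1.1) = 98 − 19.76 = 78.24 dB.
vacuum pump: 89 − 20·log₁₀(27.3/2.7) = 89 − 20.10 = 68.90 dB.
Σ 10^(L/10) = 8.289e+07 → L_total = 10·log₁₀(8.289e+07) = 79.19 dB.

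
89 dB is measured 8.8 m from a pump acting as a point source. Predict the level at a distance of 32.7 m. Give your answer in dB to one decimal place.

77.6 dB

Point-source attenuation: ΔL = 20·log₁₀(r₂/r₁) = 20·log₁₀(32.7/8.8) = 11.401 dB.
L₂ = 89 − 20·log₁₀(32.7/8.8) = 89 − 11.401 = 77.60 dB.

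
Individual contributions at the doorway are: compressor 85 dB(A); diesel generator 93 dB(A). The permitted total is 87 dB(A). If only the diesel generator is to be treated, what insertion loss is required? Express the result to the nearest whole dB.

Everything except the diesel generator sums to 10^(85/10) = 3.162e+08 in linear terms, 85.00 dB(A).
To meet 87 dB(A) overall, the treated diesel generator may contribute at most 10^(87/10) − 3.162e+08 = 1.850e+08, i.e. 82.67 dB(A).
So the diesel generator must be reduced from 93 to 82.67 dB(A): IL = 10.33 dB.

10 dB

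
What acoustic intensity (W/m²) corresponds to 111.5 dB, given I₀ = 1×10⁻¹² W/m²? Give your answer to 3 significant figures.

I/I₀ = 10^(111.5/10) = 1.413e+11, so I = 1.413e+11 × 10⁻¹² W/m².

0.141 W/m²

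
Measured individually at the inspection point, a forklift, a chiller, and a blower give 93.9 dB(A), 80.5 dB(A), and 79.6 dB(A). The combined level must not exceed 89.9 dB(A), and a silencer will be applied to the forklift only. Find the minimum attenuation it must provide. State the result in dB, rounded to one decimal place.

Fixed contribution from the other sources: Σ 10^(L/10) = 10^(80.5/10) + 10^(79.6/10) = 2.034e+08 (83.08 dB(A)).
The limit corresponds to 10^(89.9/10) = 9.772e+08; subtracting the fixed part leaves 7.738e+08 for the forklift, i.e. 88.89 dB(A).
So the forklift must be reduced from 93.9 to 88.89 dB(A): IL = 5.01 dB.

5.0 dB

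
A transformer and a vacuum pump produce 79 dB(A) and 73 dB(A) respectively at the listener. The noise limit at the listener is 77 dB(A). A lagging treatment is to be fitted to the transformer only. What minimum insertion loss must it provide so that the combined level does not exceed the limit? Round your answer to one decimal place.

4.2 dB

Fixed contribution from the other source: Σ 10^(L/10) = 10^(73/10) = 1.995e+07 (73.00 dB(A)).
To meet 77 dB(A) overall, the treated transformer may contribute at most 10^(77/10) − 1.995e+07 = 3.017e+07, i.e. 74.80 dB(A).
So the transformer must be reduced from 79 to 74.80 dB(A): IL = 4.20 dB.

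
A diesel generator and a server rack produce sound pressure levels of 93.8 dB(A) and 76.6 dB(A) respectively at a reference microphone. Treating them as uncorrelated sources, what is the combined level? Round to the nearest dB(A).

94 dB(A)

Incoherent sources combine by intensity addition: L_total = 10·log₁₀(Σ 10^(L_i/10)).
Σ 10^(L/10) = 10^(93.8/10) + 10^(76.6/10) = 2.445e+09.
L_total = 10·log₁₀(2.445e+09) = 93.88 dB(A).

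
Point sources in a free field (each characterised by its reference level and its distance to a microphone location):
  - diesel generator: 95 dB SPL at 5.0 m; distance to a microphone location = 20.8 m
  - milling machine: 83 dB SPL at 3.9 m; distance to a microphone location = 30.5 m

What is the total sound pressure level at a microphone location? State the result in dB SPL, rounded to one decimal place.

82.7 dB SPL

Propagate each source to the receiver with L = L_ref − 20·log₁₀(r/r_ref), then add intensities.
diesel generator: 95 − 20·log₁₀(20.8/5.0) = 95 − 12.38 = 82.62 dB SPL.
milling machine: 83 − 20·log₁₀(30.5/3.9) = 83 − 17.86 = 65.14 dB SPL.
Σ 10^(L/10) = 1.860e+08 → L_total = 10·log₁₀(1.860e+08) = 82.69 dB SPL.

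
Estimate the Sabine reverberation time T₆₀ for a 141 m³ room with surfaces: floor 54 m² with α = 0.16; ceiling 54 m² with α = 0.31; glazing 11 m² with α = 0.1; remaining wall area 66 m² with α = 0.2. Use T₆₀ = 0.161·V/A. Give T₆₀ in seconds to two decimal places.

0.57 s

Summing Sᵢαᵢ: 54·0.16 + 54·0.31 + 11·0.1 + 66·0.2 = 39.68 m².
T₆₀ = 0.161·V/A = 0.161·141/39.68 = 0.572 s.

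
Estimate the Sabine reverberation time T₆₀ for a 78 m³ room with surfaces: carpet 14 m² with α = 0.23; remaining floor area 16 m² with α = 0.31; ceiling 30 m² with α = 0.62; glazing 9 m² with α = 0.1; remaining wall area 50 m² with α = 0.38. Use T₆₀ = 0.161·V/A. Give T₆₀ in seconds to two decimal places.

0.27 s

Summing Sᵢαᵢ: 14·0.23 + 16·0.31 + 30·0.62 + 9·0.1 + 50·0.38 = 46.68 m².
T₆₀ = 0.161·V/A = 0.161·78/46.68 = 0.269 s.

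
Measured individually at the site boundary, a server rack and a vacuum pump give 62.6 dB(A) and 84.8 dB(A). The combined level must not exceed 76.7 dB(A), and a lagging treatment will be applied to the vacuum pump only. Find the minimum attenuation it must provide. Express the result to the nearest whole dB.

8 dB

Fixed contribution from the other source: Σ 10^(L/10) = 10^(62.6/10) = 1.820e+06 (62.60 dB(A)).
To meet 76.7 dB(A) overall, the treated vacuum pump may contribute at most 10^(76.7/10) − 1.820e+06 = 4.495e+07, i.e. 76.53 dB(A).
So the vacuum pump must be reduced from 84.8 to 76.53 dB(A): IL = 8.27 dB.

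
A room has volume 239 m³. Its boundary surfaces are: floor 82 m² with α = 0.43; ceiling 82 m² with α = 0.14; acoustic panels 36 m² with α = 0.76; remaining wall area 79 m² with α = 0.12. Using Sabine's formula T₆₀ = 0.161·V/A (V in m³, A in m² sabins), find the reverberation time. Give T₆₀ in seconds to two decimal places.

0.46 s

Summing Sᵢαᵢ: 82·0.43 + 82·0.14 + 36·0.76 + 79·0.12 = 83.58 m².
T₆₀ = 0.161·V/A = 0.161·239/83.58 = 0.460 s.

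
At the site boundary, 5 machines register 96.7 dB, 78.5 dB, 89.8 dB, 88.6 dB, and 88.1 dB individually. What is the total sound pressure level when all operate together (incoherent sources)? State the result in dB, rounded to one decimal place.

98.5 dB

Incoherent sources combine by intensity addition: L_total = 10·log₁₀(Σ 10^(L_i/10)).
Σ 10^(L/10) = 10^(96.7/10) + 10^(78.5/10) + 10^(89.8/10) + 10^(88.6/10) + 10^(88.1/10) = 7.073e+09.
L_total = 10·log₁₀(7.073e+09) = 98.50 dB.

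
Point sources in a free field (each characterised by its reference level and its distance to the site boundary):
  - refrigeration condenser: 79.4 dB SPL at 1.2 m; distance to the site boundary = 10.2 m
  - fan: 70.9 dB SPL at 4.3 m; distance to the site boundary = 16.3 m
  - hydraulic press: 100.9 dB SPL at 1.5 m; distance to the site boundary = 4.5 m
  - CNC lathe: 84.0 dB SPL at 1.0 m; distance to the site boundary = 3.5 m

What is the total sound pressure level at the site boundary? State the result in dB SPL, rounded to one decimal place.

Apply inverse-square spreading to bring every level to the receiver, then sum 10^(L/10).
refrigeration condenser: 79.4 − 20·log₁₀(10.2/1.2) = 79.4 − 18.59 = 60.81 dB SPL.
fan: 70.9 − 20·log₁₀(16.3/4.3) = 70.9 − 11.57 = 59.33 dB SPL.
hydraulic press: 100.9 − 20·log₁₀(4.5/1.5) = 100.9 − 9.54 = 91.36 dB SPL.
CNC lathe: 84.0 − 20·log₁₀(3.5/1.0) = 84.0 − 10.88 = 73.12 dB SPL.
Σ 10^(L/10) = 1.390e+09 → L_total = 10·log₁₀(1.390e+09) = 91.43 dB SPL.

91.4 dB SPL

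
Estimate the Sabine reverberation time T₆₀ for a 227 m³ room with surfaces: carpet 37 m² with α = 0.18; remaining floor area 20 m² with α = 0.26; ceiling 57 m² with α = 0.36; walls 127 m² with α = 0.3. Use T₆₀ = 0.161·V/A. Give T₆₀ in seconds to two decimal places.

Summing Sᵢαᵢ: 37·0.18 + 20·0.26 + 57·0.36 + 127·0.3 = 70.48 m².
T₆₀ = 0.161 × 227 / 70.48 = 0.519 s.

0.52 s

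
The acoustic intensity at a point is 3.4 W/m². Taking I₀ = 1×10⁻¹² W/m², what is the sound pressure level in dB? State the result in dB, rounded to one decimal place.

125.3 dB

L = 10·log₁₀(I/I₀) = 10·log₁₀(3.4/10⁻¹²) = 10·log₁₀(3.4×10^12).
L = 10·(0.5315 + 12) = 125.31 dB.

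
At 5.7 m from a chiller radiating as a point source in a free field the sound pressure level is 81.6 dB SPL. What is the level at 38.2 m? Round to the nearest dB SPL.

For a point source, L₂ = L₁ − 20·log₁₀(r₂/r₁).
L₂ = 81.6 − 20·log₁₀(38.2/5.7) = 81.6 − 16.524 = 65.08 dB SPL.

65 dB SPL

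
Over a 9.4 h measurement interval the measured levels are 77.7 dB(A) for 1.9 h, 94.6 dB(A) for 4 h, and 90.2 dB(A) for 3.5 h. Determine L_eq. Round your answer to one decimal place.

92.1 dB(A)

L_eq = 10·log₁₀[(1/T)·Σ tᵢ·10^(Lᵢ/10)] with T = 9.4 h.
Σ tᵢ·10^(Lᵢ/10) = 1.9·10^(77.7/10) + 4·10^(94.6/10) + 3.5·10^(90.2/10) = 1.531e+10.
L_eq = 10·log₁₀(1.531e+10/9.4) = 92.12 dB(A).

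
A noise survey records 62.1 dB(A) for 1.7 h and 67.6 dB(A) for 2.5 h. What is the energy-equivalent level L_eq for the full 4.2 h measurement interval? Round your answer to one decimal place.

66.1 dB(A)

L_eq = 10·log₁₀[(1/T)·Σ tᵢ·10^(Lᵢ/10)] with T = 4.2 h.
Σ tᵢ·10^(Lᵢ/10) = 1.7·10^(62.1/10) + 2.5·10^(67.6/10) = 1.714e+07.
L_eq = 10·log₁₀(1.714e+07/4.2) = 66.11 dB(A).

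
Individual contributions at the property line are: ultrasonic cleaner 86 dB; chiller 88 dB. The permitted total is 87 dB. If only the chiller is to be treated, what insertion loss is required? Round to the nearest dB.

The untreated sources together contribute 10^(86/10) = 3.981e+08, i.e. 86.00 dB.
To meet 87 dB overall, the treated chiller may contribute at most 10^(87/10) − 3.981e+08 = 1.031e+08, i.e. 80.13 dB.
Required insertion loss = 88 − 80.13 = 7.87 dB.

8 dB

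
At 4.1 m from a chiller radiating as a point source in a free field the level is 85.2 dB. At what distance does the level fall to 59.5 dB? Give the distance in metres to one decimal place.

79.0 m

The 25.7 dB drop corresponds to a distance ratio of 10^(25.7/20) for a point source.
r₂ = 4.1·10^((85.2−59.5)/20) = 4.1·10^(25.7/20) = 79.03 m.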